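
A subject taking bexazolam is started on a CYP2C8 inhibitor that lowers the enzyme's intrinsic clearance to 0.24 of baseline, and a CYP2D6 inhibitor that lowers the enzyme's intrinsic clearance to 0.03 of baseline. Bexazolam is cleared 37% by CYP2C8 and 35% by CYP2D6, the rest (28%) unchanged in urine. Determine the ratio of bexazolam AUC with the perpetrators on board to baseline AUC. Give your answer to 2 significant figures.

2.6

CYP2C8: 0.37 × 0.24 = 0.0888
CYP2D6: 0.35 × 0.03 = 0.0105
Other: 0.28 (unchanged)
Relative clearance = 0.0888 + 0.0105 + 0.28 = 0.3793.
Net AUC ratio = 1 / 0.3793 = 2.6.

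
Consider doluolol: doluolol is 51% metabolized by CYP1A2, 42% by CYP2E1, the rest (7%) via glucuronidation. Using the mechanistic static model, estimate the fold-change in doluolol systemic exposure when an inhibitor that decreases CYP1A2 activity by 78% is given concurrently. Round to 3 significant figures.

The CYP1A2 pathway (51% of clearance) falls to 0.22× activity: 0.51 × 0.22 = 0.1122.
CYP2E1 (42%) and the residual 7% are unaffected.
New clearance relative to baseline: 0.1122 + 0.42 + 0.07 = 0.6022.
Systemic exposure is inversely proportional to clearance, so the fold-change is 1 / 0.6022 = 1.66.

1.66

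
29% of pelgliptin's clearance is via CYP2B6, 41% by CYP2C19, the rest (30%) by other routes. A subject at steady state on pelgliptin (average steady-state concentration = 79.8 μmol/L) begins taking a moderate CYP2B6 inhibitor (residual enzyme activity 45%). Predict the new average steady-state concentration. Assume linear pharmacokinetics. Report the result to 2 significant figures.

The CYP2B6 pathway (29% of clearance) drops to 0.45× activity: 0.29 × 0.45 = 0.1305.
CYP2C19 (41%) and the residual 30% are unaffected.
Relative clearance = 0.1305 + 0.41 + 0.3 = 0.8405.
New average steady-state concentration = baseline ÷ relative clearance = 79.8 / 0.8405 = 95 μmol/L.

95 μmol/L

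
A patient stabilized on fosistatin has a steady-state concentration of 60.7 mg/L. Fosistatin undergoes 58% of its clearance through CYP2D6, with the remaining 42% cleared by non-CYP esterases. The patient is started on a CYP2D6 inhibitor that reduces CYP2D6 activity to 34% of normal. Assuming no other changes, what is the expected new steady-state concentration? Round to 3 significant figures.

The CYP2D6 pathway (58% of clearance) drops to 0.34× activity: 0.58 × 0.34 = 0.1972.
Non-CYP routes (42%) are unchanged.
CL_new/CL_old = 0.1972 + 0.42 = 0.6172.
Steady-state concentration ∝ 1/CL, so new value = 60.7 / 0.6172 = 98.3 mg/L.

98.3 mg/L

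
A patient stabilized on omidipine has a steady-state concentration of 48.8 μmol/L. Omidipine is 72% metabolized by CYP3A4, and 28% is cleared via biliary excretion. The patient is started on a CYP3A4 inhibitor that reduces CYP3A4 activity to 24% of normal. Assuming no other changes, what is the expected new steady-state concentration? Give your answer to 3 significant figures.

108 μmol/L

The CYP3A4 pathway (72% of clearance) drops to 0.24× activity: 0.72 × 0.24 = 0.1728.
The remaining 28% of clearance is unaffected.
Relative clearance = 0.1728 + 0.28 = 0.4528.
New steady-state concentration = baseline ÷ relative clearance = 48.8 / 0.4528 = 108 μmol/L.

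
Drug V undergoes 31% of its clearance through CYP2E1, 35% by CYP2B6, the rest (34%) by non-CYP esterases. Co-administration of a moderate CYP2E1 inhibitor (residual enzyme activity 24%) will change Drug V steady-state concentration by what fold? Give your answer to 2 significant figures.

1.3

The CYP2E1 pathway (31% of clearance) is reduced to 0.24× activity: 0.31 × 0.24 = 0.0744.
CYP2B6 (35%) and the residual 34% are unaffected.
Relative clearance = 0.0744 + 0.35 + 0.34 = 0.7644.
Steady-state concentration is inversely proportional to clearance, so the fold-change is 1 / 0.7644 = 1.3.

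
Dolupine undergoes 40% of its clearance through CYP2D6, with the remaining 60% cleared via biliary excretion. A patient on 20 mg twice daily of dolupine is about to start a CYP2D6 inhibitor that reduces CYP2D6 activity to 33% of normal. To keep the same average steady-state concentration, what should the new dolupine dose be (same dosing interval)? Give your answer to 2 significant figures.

The CYP2D6 pathway (40% of clearance) is reduced to 0.33× activity: 0.4 × 0.33 = 0.132.
The remaining 60% of clearance is unaffected.
CL_new/CL_old = 0.132 + 0.6 = 0.732.
Exposure is unchanged when dose changes in proportion to clearance. New dose = 20 mg × 0.732 = 15 mg.

15 mg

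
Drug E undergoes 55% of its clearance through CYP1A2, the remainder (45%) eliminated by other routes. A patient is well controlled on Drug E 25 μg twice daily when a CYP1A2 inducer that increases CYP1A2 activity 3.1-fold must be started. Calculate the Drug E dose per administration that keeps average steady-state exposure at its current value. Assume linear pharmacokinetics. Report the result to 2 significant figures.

54 μg

The CYP1A2 pathway (55% of clearance) rises to 3.1× activity: 0.55 × 3.1 = 1.705.
The remaining 45% of clearance is unaffected.
Relative clearance = 1.705 + 0.45 = 2.155.
To maintain the same steady-state level, dose must scale with clearance: new dose = 25 × 2.155 = 54 μg.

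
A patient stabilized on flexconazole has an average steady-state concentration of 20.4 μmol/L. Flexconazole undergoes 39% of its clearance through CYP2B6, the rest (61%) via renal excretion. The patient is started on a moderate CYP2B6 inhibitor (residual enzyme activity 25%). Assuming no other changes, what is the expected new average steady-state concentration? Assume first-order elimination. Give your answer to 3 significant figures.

28.8 μmol/L

CYP2B6: 0.39 × 0.25 = 0.0975
Other: 0.61 (unchanged)
CL_new/CL_old = 0.0975 + 0.61 = 0.7075.
Average steady-state concentration ∝ 1/CL, so new value = 20.4 / 0.7075 = 28.8 μmol/L.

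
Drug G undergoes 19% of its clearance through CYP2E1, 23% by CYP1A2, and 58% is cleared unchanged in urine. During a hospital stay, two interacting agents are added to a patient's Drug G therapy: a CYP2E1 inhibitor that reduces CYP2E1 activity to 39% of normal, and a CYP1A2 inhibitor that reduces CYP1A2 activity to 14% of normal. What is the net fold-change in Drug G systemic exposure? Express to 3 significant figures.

The CYP2E1 pathway (19% of clearance) is reduced to 0.39× activity: 0.19 × 0.39 = 0.0741.
The CYP1A2 pathway (23% of clearance) falls to 0.14× activity: 0.23 × 0.14 = 0.0322.
The remaining 58% of clearance is unaffected.
New clearance relative to baseline: 0.0741 + 0.0322 + 0.58 = 0.6863.
Systemic exposure ∝ 1/CL: fold-change = 1 / 0.6863 = 1.46.

1.46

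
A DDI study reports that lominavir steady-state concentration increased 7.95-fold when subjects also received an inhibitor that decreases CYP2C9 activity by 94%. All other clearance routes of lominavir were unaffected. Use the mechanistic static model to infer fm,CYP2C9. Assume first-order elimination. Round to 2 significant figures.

0.93

CL'/CL = 1 / 7.95 = 0.1258
0.06·fm + (1 − fm) = 0.1258
fm = (0.1258 − 1) / (0.06 − 1) = 0.93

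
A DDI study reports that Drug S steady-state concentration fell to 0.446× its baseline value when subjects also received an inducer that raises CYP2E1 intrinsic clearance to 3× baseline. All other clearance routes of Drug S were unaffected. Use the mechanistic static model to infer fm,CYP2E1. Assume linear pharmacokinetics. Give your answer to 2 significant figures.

0.62

Call the CYP2E1 fraction fm. After the interaction, CL_new/CL_old = fm × 3 + (1 − fm).
Steady-state concentration ratio = 1 / (new CL fraction), so new CL fraction = 1 / 0.446 = 2.242.
fm × 3 + 1 − fm = 2.242  ⇒  fm × (3 − 1) = 1.242  ⇒  fm = 0.62.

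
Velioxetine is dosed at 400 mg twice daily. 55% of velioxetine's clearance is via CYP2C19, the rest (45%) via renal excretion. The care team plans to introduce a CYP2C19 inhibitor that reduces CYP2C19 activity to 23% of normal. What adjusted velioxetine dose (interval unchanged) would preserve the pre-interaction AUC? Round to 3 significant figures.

231 mg

The CYP2C19 pathway (55% of clearance) drops to 0.23× activity: 0.55 × 0.23 = 0.1265.
Non-CYP routes (45%) are unchanged.
New clearance relative to baseline: 0.1265 + 0.45 = 0.5765.
To maintain the same steady-state level, dose must scale with clearance: new dose = 400 × 0.5765 = 231 mg.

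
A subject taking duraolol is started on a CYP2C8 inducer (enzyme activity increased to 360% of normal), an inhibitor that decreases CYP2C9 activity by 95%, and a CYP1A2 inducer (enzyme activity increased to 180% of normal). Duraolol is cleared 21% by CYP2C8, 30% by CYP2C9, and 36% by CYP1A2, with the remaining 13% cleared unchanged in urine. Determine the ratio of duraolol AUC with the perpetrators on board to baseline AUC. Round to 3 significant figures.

CYP2C8: 0.21 × 3.6 = 0.756
CYP2C9: 0.3 × 0.05 = 0.015
CYP1A2: 0.36 × 1.8 = 0.648
Other: 0.13 (unchanged)
New clearance relative to baseline: 0.756 + 0.015 + 0.648 + 0.13 = 1.549.
Net AUC ratio = 1 / 1.549 = 0.646.

0.646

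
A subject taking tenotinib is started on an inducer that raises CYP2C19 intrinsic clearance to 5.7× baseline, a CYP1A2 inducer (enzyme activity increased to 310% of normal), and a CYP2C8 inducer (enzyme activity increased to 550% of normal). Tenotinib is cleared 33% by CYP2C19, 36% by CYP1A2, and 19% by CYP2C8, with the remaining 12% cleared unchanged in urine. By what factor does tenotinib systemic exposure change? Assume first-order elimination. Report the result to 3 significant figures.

0.240

The CYP2C19 pathway (33% of clearance) is boosted to 5.7× activity: 0.33 × 5.7 = 1.881.
The CYP1A2 pathway (36% of clearance) increases to 3.1× activity: 0.36 × 3.1 = 1.116.
The CYP2C8 pathway (19% of clearance) rises to 5.5× activity: 0.19 × 5.5 = 1.045.
The remaining 12% of clearance is unaffected.
New clearance relative to baseline: 1.881 + 1.116 + 1.045 + 0.12 = 4.162.
Net systemic exposure ratio = 1 / 4.162 = 0.240.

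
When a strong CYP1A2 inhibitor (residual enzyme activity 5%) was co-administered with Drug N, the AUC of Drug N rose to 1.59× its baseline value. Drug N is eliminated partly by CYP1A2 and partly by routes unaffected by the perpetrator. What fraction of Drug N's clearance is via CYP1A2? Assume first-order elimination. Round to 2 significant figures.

CL'/CL = 1 / 1.59 = 0.6289
0.05·fm + (1 − fm) = 0.6289
fm = (0.6289 − 1) / (0.05 − 1) = 0.39

0.39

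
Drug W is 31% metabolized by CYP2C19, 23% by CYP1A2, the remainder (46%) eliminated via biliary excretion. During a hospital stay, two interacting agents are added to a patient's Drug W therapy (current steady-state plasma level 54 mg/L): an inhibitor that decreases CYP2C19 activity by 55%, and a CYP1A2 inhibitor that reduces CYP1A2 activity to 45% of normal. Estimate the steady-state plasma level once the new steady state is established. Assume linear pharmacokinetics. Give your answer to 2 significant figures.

77 mg/L

CYP2C19: 0.31 × 0.45 = 0.1395
CYP1A2: 0.23 × 0.45 = 0.1035
Other: 0.46 (unchanged)
CL_new/CL_old = 0.1395 + 0.1035 + 0.46 = 0.703.
Steady-state plasma level ∝ 1/CL: new value = 54 / 0.703 = 77 mg/L.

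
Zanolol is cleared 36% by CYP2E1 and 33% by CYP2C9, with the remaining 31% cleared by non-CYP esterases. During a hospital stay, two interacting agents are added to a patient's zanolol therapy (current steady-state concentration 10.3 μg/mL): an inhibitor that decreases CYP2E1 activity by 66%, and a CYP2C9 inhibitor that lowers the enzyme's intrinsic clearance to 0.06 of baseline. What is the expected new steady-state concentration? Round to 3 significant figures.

The CYP2E1 pathway (36% of clearance) is reduced to 0.34× activity: 0.36 × 0.34 = 0.1224.
The CYP2C9 pathway (33% of clearance) falls to 0.06× activity: 0.33 × 0.06 = 0.0198.
The remaining 31% of clearance is unaffected.
Relative clearance = 0.1224 + 0.0198 + 0.31 = 0.4522.
New steady-state concentration = 10.3 / 0.4522 = 22.8 μg/mL (concentration scales inversely with clearance).

22.8 μg/mL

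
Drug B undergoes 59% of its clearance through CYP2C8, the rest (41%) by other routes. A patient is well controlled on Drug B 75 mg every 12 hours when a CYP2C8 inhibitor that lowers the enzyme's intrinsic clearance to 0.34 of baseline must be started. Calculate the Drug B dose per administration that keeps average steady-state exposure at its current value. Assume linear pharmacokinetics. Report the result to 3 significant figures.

45.8 mg

The CYP2C8 pathway (59% of clearance) is reduced to 0.34× activity: 0.59 × 0.34 = 0.2006.
The remaining 41% of clearance is unaffected.
CL_new/CL_old = 0.2006 + 0.41 = 0.6106.
To maintain the same steady-state level, dose must scale with clearance: new dose = 75 × 0.6106 = 45.8 mg.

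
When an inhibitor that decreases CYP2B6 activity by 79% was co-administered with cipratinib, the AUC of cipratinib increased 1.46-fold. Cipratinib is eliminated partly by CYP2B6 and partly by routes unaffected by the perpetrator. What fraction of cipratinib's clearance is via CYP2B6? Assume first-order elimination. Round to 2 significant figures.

0.40

Write x for the fraction cleared via CYP2B6. The observed AUC change means clearance fell to 1/1.46 = 0.6849 of baseline.
Only the CYP2B6 route changed, so 0.6849 = x·0.21 + (1 − x), giving x = 0.40.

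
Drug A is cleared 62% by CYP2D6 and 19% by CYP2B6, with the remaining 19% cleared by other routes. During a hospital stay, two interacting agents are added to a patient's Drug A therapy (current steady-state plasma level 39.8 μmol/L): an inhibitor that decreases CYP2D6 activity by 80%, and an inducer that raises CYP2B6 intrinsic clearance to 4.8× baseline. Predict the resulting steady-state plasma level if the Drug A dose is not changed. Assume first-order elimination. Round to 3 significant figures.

CYP2D6: 0.62 × 0.2 = 0.124
CYP2B6: 0.19 × 4.8 = 0.912
Other: 0.19 (unchanged)
Relative clearance = 0.124 + 0.912 + 0.19 = 1.226.
Dividing the baseline by the relative clearance: 39.8 / 1.226 = 32.5 μmol/L.

32.5 μmol/L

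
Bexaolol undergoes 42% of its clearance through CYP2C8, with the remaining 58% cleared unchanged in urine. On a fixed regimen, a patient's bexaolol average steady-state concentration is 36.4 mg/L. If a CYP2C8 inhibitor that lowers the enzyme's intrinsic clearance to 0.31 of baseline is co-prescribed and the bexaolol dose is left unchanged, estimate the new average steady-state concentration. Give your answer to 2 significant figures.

51 mg/L

The CYP2C8 pathway (42% of clearance) is reduced to 0.31× activity: 0.42 × 0.31 = 0.1302.
The remaining 58% of clearance is unaffected.
Relative clearance = 0.1302 + 0.58 = 0.7102.
New average steady-state concentration = baseline ÷ relative clearance = 36.4 / 0.7102 = 51 mg/L.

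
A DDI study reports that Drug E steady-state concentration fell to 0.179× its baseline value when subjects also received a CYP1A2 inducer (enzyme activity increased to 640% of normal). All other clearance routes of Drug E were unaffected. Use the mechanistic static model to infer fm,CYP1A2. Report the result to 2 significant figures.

Call the CYP1A2 fraction fm. After the interaction, CL_new/CL_old = fm × 6.4 + (1 − fm).
Steady-state concentration ratio = 1 / (new CL fraction), so new CL fraction = 1 / 0.179 = 5.587.
fm × 6.4 + 1 − fm = 5.587  ⇒  fm × (6.4 − 1) = 4.587  ⇒  fm = 0.85.

0.85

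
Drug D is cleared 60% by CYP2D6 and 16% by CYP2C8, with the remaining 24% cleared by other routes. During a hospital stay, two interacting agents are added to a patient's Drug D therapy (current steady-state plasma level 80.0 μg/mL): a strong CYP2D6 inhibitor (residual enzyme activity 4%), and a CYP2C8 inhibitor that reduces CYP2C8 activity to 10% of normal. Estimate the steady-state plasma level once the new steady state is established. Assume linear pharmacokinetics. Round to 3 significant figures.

286 μg/mL

CYP2D6: 0.6 × 0.04 = 0.024
CYP2C8: 0.16 × 0.1 = 0.016
Other: 0.24 (unchanged)
Relative clearance = 0.024 + 0.016 + 0.24 = 0.28.
Dividing the baseline by the relative clearance: 80.0 / 0.28 = 286 μg/mL.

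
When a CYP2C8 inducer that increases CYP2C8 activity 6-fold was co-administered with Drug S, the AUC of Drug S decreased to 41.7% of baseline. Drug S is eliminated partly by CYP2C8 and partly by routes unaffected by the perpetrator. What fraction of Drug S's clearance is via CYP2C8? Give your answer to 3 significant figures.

0.280

Write x for the fraction cleared via CYP2C8. The observed AUC change means clearance rose to 1/0.417 = 2.398 of baseline.
Only the CYP2C8 route changed, so 2.398 = x·6 + (1 − x), giving x = 0.280.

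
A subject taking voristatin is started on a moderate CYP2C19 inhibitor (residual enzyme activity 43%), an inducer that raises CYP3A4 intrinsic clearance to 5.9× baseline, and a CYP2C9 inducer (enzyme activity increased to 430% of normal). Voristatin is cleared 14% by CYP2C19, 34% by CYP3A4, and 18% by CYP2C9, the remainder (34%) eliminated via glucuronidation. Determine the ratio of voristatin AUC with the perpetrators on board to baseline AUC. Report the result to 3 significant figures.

0.314

The CYP2C19 pathway (14% of clearance) is reduced to 0.43× activity: 0.14 × 0.43 = 0.0602.
The CYP3A4 pathway (34% of clearance) is boosted to 5.9× activity: 0.34 × 5.9 = 2.006.
The CYP2C9 pathway (18% of clearance) increases to 4.3× activity: 0.18 × 4.3 = 0.774.
Non-CYP routes (34%) are unchanged.
New clearance relative to baseline: 0.0602 + 2.006 + 0.774 + 0.34 = 3.1802.
AUC ∝ 1/CL: fold-change = 1 / 3.1802 = 0.314.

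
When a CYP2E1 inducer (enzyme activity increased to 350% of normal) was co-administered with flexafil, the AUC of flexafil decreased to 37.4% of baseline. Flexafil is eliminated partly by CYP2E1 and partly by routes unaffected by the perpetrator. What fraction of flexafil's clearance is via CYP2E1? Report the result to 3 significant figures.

0.670

Let fm be the CYP2E1 fraction. New clearance relative to baseline = fm × 3.5 + (1 − fm).
AUC ratio = 1 / (new CL fraction), so new CL fraction = 1 / 0.374 = 2.674.
fm × 3.5 + 1 − fm = 2.674  ⇒  fm × (3.5 − 1) = 1.674  ⇒  fm = 0.670.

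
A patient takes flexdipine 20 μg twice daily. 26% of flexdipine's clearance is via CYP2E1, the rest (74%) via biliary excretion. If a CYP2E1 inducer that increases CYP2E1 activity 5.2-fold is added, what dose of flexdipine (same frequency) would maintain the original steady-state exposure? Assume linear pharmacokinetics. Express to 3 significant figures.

41.8 μg

The CYP2E1 pathway (26% of clearance) is boosted to 5.2× activity: 0.26 × 5.2 = 1.352.
Non-CYP routes (74%) are unchanged.
Relative clearance = 1.352 + 0.74 = 2.092.
Css,avg = (dose rate)/CL, so holding Css fixed requires dose ∝ CL: 20 × 2.092 = 41.8 μg.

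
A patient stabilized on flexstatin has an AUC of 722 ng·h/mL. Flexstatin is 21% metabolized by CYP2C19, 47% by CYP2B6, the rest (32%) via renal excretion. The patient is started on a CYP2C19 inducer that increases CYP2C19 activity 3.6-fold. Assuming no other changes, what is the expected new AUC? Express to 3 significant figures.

The CYP2C19 pathway (21% of clearance) increases to 3.6× activity: 0.21 × 3.6 = 0.756.
CYP2B6 (47%) and the residual 32% are unaffected.
New clearance relative to baseline: 0.756 + 0.47 + 0.32 = 1.546.
With dosing unchanged, AUC scales as 1/CL: 722 / 1.546 = 467 ng·h/mL.

467 ng·h/mL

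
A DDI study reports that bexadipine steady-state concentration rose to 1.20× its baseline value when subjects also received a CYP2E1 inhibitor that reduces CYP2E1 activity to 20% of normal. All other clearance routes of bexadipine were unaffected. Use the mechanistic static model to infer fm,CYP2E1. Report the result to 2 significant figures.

Let x = fm,CYP2E1. Because steady-state concentration ∝ 1/CL, relative clearance fell to 1/1.20 = 0.8333.
Setting x·0.2 + (1 − x) = 0.8333 and solving: x = (0.8333 − 1)/(0.2 − 1) = 0.21.

0.21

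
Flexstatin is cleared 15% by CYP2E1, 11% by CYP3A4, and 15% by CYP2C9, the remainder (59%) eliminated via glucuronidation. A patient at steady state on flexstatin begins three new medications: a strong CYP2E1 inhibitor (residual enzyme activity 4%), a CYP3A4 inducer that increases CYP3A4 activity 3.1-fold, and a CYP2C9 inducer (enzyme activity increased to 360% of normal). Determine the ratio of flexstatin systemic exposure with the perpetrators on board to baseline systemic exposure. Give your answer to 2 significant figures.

The CYP2E1 pathway (15% of clearance) falls to 0.04× activity: 0.15 × 0.04 = 0.006.
The CYP3A4 pathway (11% of clearance) increases to 3.1× activity: 0.11 × 3.1 = 0.341.
The CYP2C9 pathway (15% of clearance) increases to 3.6× activity: 0.15 × 3.6 = 0.54.
The remaining 59% of clearance is unaffected.
Relative clearance = 0.006 + 0.341 + 0.54 + 0.59 = 1.477.
Because systemic exposure varies inversely with clearance, the combined effect is 1 / 1.477 = 0.68.

0.68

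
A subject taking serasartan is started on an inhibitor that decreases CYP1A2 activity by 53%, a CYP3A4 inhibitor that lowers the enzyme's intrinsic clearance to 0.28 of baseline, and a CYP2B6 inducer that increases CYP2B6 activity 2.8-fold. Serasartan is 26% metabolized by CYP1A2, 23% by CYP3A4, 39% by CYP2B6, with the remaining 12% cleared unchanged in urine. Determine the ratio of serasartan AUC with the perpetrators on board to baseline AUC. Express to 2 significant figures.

CYP1A2: 0.26 × 0.47 = 0.1222
CYP3A4: 0.23 × 0.28 = 0.0644
CYP2B6: 0.39 × 2.8 = 1.092
Other: 0.12 (unchanged)
CL_new/CL_old = 0.1222 + 0.0644 + 1.092 + 0.12 = 1.3986.
Because AUC varies inversely with clearance, the combined effect is 1 / 1.3986 = 0.72.

0.72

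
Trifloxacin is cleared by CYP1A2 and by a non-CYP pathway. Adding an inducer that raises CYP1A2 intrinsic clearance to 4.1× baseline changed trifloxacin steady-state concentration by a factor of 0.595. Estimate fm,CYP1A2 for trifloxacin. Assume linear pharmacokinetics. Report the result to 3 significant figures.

0.220

Let x = fm,CYP1A2. Because steady-state concentration ∝ 1/CL, relative clearance rose to 1/0.595 = 1.681.
Only the CYP1A2 route changed, so 1.681 = x·4.1 + (1 − x), giving x = 0.220.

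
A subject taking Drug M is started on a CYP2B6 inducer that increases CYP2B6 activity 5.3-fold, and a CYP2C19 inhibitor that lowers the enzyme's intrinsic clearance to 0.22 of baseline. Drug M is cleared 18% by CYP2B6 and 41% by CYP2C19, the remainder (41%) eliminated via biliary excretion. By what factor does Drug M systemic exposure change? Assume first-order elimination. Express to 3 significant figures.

0.688

CYP2B6: 0.18 × 5.3 = 0.954
CYP2C19: 0.41 × 0.22 = 0.0902
Other: 0.41 (unchanged)
New clearance relative to baseline: 0.954 + 0.0902 + 0.41 = 1.4542.
Net systemic exposure ratio = 1 / 1.4542 = 0.688.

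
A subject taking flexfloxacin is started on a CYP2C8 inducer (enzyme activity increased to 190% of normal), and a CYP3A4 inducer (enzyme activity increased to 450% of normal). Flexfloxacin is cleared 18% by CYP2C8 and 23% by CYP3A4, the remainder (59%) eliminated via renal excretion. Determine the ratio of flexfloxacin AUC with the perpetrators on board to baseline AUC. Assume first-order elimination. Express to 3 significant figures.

0.508

The CYP2C8 pathway (18% of clearance) increases to 1.9× activity: 0.18 × 1.9 = 0.342.
The CYP3A4 pathway (23% of clearance) rises to 4.5× activity: 0.23 × 4.5 = 1.035.
Non-CYP routes (59%) are unchanged.
Relative clearance = 0.342 + 1.035 + 0.59 = 1.967.
Net AUC ratio = 1 / 1.967 = 0.508.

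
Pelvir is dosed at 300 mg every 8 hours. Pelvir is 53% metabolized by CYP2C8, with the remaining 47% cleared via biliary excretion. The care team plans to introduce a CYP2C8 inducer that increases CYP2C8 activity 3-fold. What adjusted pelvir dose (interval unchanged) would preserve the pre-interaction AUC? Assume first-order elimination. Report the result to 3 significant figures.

The CYP2C8 pathway (53% of clearance) is boosted to 3× activity: 0.53 × 3 = 1.59.
The remaining 47% of clearance is unaffected.
Relative clearance = 1.59 + 0.47 = 2.06.
Css,avg = (dose rate)/CL, so holding Css fixed requires dose ∝ CL: 300 × 2.06 = 618 mg.

618 mg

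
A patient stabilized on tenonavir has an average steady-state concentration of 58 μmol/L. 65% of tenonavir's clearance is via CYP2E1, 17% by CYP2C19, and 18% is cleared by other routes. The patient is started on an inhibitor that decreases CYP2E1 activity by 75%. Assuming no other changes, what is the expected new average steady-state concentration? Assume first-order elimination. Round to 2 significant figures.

1.1 × 10² μmol/L

The CYP2E1 pathway (65% of clearance) is reduced to 0.25× activity: 0.65 × 0.25 = 0.1625.
CYP2C19 (17%) and the residual 18% are unaffected.
CL_new/CL_old = 0.1625 + 0.17 + 0.18 = 0.5125.
New average steady-state concentration = baseline ÷ relative clearance = 58 / 0.5125 = 1.1 × 10² μmol/L.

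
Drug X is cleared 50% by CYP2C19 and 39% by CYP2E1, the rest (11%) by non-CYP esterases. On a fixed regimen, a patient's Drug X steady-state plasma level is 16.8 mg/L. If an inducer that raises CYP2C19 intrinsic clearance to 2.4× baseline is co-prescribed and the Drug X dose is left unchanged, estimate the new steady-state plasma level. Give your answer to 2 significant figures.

CYP2C19: 0.5 × 2.4 = 1.2
CYP2E1: 0.39 (unchanged)
Other: 0.11 (unchanged)
Relative clearance = 1.2 + 0.39 + 0.11 = 1.7.
With dosing unchanged, steady-state plasma level scales as 1/CL: 16.8 / 1.7 = 9.9 mg/L.

9.9 mg/L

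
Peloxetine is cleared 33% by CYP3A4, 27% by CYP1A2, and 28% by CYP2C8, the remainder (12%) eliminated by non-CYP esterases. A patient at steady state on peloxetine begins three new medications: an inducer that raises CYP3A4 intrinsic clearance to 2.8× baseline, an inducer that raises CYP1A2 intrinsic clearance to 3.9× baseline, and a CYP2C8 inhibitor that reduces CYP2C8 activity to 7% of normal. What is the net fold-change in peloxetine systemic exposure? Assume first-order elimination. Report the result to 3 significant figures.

The CYP3A4 pathway (33% of clearance) is boosted to 2.8× activity: 0.33 × 2.8 = 0.924.
The CYP1A2 pathway (27% of clearance) increases to 3.9× activity: 0.27 × 3.9 = 1.053.
The CYP2C8 pathway (28% of clearance) drops to 0.07× activity: 0.28 × 0.07 = 0.0196.
The remaining 12% of clearance is unaffected.
Relative clearance = 0.924 + 1.053 + 0.0196 + 0.12 = 2.1166.
Systemic exposure ∝ 1/CL: fold-change = 1 / 2.1166 = 0.472.

0.472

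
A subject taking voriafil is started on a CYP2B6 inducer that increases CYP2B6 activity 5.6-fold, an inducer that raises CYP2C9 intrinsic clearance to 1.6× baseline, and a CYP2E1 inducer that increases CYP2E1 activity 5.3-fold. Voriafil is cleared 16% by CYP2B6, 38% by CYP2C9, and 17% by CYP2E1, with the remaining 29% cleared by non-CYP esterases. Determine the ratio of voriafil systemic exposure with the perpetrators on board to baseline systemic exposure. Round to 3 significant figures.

CYP2B6: 0.16 × 5.6 = 0.896
CYP2C9: 0.38 × 1.6 = 0.608
CYP2E1: 0.17 × 5.3 = 0.901
Other: 0.29 (unchanged)
New clearance relative to baseline: 0.896 + 0.608 + 0.901 + 0.29 = 2.695.
Systemic exposure ∝ 1/CL: fold-change = 1 / 2.695 = 0.371.

0.371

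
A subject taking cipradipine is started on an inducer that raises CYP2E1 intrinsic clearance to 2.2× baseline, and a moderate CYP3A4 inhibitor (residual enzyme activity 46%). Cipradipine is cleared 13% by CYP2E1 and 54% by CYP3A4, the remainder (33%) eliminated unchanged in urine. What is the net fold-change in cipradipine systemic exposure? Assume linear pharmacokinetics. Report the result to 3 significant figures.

1.16

CYP2E1: 0.13 × 2.2 = 0.286
CYP3A4: 0.54 × 0.46 = 0.2484
Other: 0.33 (unchanged)
Relative clearance = 0.286 + 0.2484 + 0.33 = 0.8644.
Net systemic exposure ratio = 1 / 0.8644 = 1.16.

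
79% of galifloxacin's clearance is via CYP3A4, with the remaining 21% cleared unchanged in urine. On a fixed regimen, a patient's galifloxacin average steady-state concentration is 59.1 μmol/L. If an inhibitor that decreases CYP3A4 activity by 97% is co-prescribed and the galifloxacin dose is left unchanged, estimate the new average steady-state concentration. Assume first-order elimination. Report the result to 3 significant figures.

253 μmol/L

CYP3A4: 0.79 × 0.03 = 0.0237
Other: 0.21 (unchanged)
CL_new/CL_old = 0.0237 + 0.21 = 0.2337.
With dosing unchanged, average steady-state concentration scales as 1/CL: 59.1 / 0.2337 = 253 μmol/L.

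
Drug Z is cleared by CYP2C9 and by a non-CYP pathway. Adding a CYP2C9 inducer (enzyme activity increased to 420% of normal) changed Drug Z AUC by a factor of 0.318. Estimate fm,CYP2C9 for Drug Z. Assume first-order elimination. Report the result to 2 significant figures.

CL'/CL = 1 / 0.318 = 3.145
4.2·fm + (1 − fm) = 3.145
fm = (3.145 − 1) / (4.2 − 1) = 0.67

0.67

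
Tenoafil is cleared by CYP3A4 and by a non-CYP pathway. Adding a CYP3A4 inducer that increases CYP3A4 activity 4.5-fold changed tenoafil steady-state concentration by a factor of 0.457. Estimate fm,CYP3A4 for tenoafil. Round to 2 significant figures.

0.34

Let fm be the CYP3A4 fraction. New clearance relative to baseline = fm × 4.5 + (1 − fm).
Steady-state concentration ratio = 1 / (new CL fraction), so new CL fraction = 1 / 0.457 = 2.188.
fm × 4.5 + 1 − fm = 2.188  ⇒  fm × (4.5 − 1) = 1.188  ⇒  fm = 0.34.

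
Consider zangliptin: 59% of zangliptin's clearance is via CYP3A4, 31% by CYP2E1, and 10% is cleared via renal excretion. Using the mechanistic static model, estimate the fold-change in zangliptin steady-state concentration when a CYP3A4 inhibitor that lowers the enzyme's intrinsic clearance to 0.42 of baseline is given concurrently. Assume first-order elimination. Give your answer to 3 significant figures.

1.52

CYP3A4: 0.59 × 0.42 = 0.2478
CYP2E1: 0.31 (unchanged)
Other: 0.1 (unchanged)
New clearance relative to baseline: 0.2478 + 0.31 + 0.1 = 0.6578.
Since steady-state concentration ∝ 1/CL, the ratio is 1 / 0.6578 = 1.52.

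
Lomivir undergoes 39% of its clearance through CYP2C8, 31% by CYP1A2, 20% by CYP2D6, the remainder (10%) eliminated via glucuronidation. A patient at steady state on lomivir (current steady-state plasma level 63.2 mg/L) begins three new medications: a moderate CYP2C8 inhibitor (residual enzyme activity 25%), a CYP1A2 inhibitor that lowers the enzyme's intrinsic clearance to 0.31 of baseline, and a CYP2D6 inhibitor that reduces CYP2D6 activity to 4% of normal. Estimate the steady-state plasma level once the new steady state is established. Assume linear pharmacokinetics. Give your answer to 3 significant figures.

210 mg/L

CYP2C8: 0.39 × 0.25 = 0.0975
CYP1A2: 0.31 × 0.31 = 0.0961
CYP2D6: 0.2 × 0.04 = 0.008
Other: 0.1 (unchanged)
Relative clearance = 0.0975 + 0.0961 + 0.008 + 0.1 = 0.3016.
Steady-state plasma level ∝ 1/CL: new value = 63.2 / 0.3016 = 210 mg/L.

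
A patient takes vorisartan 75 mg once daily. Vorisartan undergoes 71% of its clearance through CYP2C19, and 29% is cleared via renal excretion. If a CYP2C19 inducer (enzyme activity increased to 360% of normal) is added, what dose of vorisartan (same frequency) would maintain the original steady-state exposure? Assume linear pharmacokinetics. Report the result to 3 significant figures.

213 mg

The CYP2C19 pathway (71% of clearance) rises to 3.6× activity: 0.71 × 3.6 = 2.556.
The remaining 29% of clearance is unaffected.
New clearance relative to baseline: 2.556 + 0.29 = 2.846.
Exposure is unchanged when dose changes in proportion to clearance. New dose = 75 mg × 2.846 = 213 mg.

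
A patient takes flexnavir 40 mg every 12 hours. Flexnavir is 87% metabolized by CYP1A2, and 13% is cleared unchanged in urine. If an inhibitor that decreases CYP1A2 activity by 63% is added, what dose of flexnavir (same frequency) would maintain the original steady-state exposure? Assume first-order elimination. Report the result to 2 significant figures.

CYP1A2: 0.87 × 0.37 = 0.3219
Other: 0.13 (unchanged)
Relative clearance = 0.3219 + 0.13 = 0.4519.
Exposure is unchanged when dose changes in proportion to clearance. New dose = 40 mg × 0.4519 = 18 mg.

18 mg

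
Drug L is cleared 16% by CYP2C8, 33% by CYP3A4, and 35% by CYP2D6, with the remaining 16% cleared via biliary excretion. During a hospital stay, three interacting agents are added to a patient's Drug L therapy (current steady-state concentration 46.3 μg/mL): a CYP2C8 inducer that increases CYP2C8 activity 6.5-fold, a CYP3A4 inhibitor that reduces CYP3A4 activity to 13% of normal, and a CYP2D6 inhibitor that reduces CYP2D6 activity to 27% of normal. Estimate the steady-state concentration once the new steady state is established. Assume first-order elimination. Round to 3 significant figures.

34.6 μg/mL

The CYP2C8 pathway (16% of clearance) increases to 6.5× activity: 0.16 × 6.5 = 1.04.
The CYP3A4 pathway (33% of clearance) falls to 0.13× activity: 0.33 × 0.13 = 0.0429.
The CYP2D6 pathway (35% of clearance) falls to 0.27× activity: 0.35 × 0.27 = 0.0945.
The remaining 16% of clearance is unaffected.
New clearance relative to baseline: 1.04 + 0.0429 + 0.0945 + 0.16 = 1.3374.
Steady-state concentration ∝ 1/CL: new value = 46.3 / 1.3374 = 34.6 μg/mL.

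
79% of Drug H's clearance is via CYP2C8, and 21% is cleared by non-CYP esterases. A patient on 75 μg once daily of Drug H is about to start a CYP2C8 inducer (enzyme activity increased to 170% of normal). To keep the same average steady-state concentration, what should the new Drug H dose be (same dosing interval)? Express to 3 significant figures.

The CYP2C8 pathway (79% of clearance) rises to 1.7× activity: 0.79 × 1.7 = 1.343.
Non-CYP routes (21%) are unchanged.
Relative clearance = 1.343 + 0.21 = 1.553.
Css,avg = (dose rate)/CL, so holding Css fixed requires dose ∝ CL: 75 × 1.553 = 116 μg.

116 μg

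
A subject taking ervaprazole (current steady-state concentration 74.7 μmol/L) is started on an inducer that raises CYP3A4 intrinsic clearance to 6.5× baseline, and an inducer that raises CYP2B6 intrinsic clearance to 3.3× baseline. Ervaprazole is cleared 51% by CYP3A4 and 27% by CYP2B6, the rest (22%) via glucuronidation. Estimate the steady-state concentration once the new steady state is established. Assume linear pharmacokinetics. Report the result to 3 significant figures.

CYP3A4: 0.51 × 6.5 = 3.315
CYP2B6: 0.27 × 3.3 = 0.891
Other: 0.22 (unchanged)
Relative clearance = 3.315 + 0.891 + 0.22 = 4.426.
Steady-state concentration ∝ 1/CL: new value = 74.7 / 4.426 = 16.9 μmol/L.

16.9 μmol/L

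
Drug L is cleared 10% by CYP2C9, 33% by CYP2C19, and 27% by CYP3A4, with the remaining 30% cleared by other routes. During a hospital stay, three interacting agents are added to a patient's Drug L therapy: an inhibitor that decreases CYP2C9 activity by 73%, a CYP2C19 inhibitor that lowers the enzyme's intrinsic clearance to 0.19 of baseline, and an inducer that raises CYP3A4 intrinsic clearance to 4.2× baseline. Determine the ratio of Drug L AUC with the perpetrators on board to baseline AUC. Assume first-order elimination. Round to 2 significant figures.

0.66

The CYP2C9 pathway (10% of clearance) drops to 0.27× activity: 0.1 × 0.27 = 0.027.
The CYP2C19 pathway (33% of clearance) drops to 0.19× activity: 0.33 × 0.19 = 0.0627.
The CYP3A4 pathway (27% of clearance) rises to 4.2× activity: 0.27 × 4.2 = 1.134.
The remaining 30% of clearance is unaffected.
CL_new/CL_old = 0.027 + 0.0627 + 1.134 + 0.3 = 1.5237.
Because AUC varies inversely with clearance, the combined effect is 1 / 1.5237 = 0.66.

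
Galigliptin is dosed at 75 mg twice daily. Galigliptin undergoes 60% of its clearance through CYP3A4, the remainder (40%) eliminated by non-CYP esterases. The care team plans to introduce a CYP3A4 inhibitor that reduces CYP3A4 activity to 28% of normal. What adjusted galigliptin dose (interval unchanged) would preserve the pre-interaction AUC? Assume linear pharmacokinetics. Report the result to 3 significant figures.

42.6 mg

The CYP3A4 pathway (60% of clearance) is reduced to 0.28× activity: 0.6 × 0.28 = 0.168.
Non-CYP routes (40%) are unchanged.
CL_new/CL_old = 0.168 + 0.4 = 0.568.
To maintain the same steady-state level, dose must scale with clearance: new dose = 75 × 0.568 = 42.6 mg.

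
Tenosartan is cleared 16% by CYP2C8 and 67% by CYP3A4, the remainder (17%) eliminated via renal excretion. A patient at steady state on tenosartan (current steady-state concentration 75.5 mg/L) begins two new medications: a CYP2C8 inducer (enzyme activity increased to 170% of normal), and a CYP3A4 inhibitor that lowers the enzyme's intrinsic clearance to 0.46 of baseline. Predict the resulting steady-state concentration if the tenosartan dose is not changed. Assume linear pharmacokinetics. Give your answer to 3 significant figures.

101 mg/L

The CYP2C8 pathway (16% of clearance) rises to 1.7× activity: 0.16 × 1.7 = 0.272.
The CYP3A4 pathway (67% of clearance) drops to 0.46× activity: 0.67 × 0.46 = 0.3082.
Non-CYP routes (17%) are unchanged.
Relative clearance = 0.272 + 0.3082 + 0.17 = 0.7502.
Dividing the baseline by the relative clearance: 75.5 / 0.7502 = 101 mg/L.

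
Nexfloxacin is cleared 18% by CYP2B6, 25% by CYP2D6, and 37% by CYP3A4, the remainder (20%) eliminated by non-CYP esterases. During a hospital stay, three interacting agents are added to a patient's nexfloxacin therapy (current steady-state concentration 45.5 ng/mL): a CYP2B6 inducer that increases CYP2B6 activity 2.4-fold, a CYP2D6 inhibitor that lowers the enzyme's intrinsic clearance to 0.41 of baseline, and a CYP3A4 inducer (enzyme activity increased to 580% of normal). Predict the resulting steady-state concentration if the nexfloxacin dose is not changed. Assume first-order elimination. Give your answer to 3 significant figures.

The CYP2B6 pathway (18% of clearance) increases to 2.4× activity: 0.18 × 2.4 = 0.432.
The CYP2D6 pathway (25% of clearance) is reduced to 0.41× activity: 0.25 × 0.41 = 0.1025.
The CYP3A4 pathway (37% of clearance) increases to 5.8× activity: 0.37 × 5.8 = 2.146.
Non-CYP routes (20%) are unchanged.
Relative clearance = 0.432 + 0.1025 + 2.146 + 0.2 = 2.8805.
New steady-state concentration = 45.5 / 2.8805 = 15.8 ng/mL (concentration scales inversely with clearance).

15.8 ng/mL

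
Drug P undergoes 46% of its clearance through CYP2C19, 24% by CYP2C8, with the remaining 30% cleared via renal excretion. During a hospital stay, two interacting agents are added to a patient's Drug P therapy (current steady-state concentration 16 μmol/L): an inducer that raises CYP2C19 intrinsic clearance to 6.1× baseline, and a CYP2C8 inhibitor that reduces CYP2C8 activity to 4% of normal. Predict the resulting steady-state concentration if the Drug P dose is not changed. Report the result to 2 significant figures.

5.1 μmol/L

The CYP2C19 pathway (46% of clearance) is boosted to 6.1× activity: 0.46 × 6.1 = 2.806.
The CYP2C8 pathway (24% of clearance) drops to 0.04× activity: 0.24 × 0.04 = 0.0096.
Non-CYP routes (30%) are unchanged.
New clearance relative to baseline: 2.806 + 0.0096 + 0.3 = 3.1156.
New steady-state concentration = 16 / 3.1156 = 5.1 μmol/L (concentration scales inversely with clearance).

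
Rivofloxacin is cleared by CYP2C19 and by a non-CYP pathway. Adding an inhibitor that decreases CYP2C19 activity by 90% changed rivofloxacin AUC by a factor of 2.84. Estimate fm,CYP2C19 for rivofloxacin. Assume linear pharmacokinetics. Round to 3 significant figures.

0.720

Write x for the fraction cleared via CYP2C19. The observed AUC change means clearance fell to 1/2.84 = 0.3521 of baseline.
Only the CYP2C19 route changed, so 0.3521 = x·0.1 + (1 − x), giving x = 0.720.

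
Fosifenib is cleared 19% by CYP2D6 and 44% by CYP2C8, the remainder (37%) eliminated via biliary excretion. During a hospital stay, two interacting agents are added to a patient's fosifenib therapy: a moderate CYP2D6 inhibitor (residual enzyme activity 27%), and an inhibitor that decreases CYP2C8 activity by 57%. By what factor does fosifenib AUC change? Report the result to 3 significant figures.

The CYP2D6 pathway (19% of clearance) is reduced to 0.27× activity: 0.19 × 0.27 = 0.0513.
The CYP2C8 pathway (44% of clearance) is reduced to 0.43× activity: 0.44 × 0.43 = 0.1892.
The remaining 37% of clearance is unaffected.
Relative clearance = 0.0513 + 0.1892 + 0.37 = 0.6105.
Because AUC varies inversely with clearance, the combined effect is 1 / 0.6105 = 1.64.

1.64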